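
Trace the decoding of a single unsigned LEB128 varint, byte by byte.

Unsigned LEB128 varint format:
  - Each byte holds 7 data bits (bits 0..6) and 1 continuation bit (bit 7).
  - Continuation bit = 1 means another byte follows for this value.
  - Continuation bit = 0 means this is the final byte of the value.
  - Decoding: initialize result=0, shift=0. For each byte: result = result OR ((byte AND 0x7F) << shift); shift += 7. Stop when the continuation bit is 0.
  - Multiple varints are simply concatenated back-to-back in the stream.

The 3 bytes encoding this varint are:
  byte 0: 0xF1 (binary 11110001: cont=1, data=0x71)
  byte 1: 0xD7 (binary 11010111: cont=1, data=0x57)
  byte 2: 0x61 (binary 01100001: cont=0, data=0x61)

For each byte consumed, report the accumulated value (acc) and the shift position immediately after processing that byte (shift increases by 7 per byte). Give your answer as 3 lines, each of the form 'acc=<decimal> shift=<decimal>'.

Answer: acc=113 shift=7
acc=11249 shift=14
acc=1600497 shift=21

Derivation:
byte 0=0xF1: payload=0x71=113, contrib = 113<<0 = 113; acc -> 113, shift -> 7
byte 1=0xD7: payload=0x57=87, contrib = 87<<7 = 11136; acc -> 11249, shift -> 14
byte 2=0x61: payload=0x61=97, contrib = 97<<14 = 1589248; acc -> 1600497, shift -> 21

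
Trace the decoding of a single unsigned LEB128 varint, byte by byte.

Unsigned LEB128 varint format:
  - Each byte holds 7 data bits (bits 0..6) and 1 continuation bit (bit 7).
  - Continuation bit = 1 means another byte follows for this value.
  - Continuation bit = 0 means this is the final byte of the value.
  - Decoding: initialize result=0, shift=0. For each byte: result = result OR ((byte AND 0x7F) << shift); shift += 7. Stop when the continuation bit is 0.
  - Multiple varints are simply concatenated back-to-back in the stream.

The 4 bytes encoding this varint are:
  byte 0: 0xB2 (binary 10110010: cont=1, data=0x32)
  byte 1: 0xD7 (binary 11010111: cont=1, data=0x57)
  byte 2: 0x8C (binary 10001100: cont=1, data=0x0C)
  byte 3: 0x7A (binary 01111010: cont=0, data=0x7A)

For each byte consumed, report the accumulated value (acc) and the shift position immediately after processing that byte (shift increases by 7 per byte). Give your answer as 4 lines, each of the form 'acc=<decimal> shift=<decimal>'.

Answer: acc=50 shift=7
acc=11186 shift=14
acc=207794 shift=21
acc=256060338 shift=28

Derivation:
byte 0=0xB2: payload=0x32=50, contrib = 50<<0 = 50; acc -> 50, shift -> 7
byte 1=0xD7: payload=0x57=87, contrib = 87<<7 = 11136; acc -> 11186, shift -> 14
byte 2=0x8C: payload=0x0C=12, contrib = 12<<14 = 196608; acc -> 207794, shift -> 21
byte 3=0x7A: payload=0x7A=122, contrib = 122<<21 = 255852544; acc -> 256060338, shift -> 28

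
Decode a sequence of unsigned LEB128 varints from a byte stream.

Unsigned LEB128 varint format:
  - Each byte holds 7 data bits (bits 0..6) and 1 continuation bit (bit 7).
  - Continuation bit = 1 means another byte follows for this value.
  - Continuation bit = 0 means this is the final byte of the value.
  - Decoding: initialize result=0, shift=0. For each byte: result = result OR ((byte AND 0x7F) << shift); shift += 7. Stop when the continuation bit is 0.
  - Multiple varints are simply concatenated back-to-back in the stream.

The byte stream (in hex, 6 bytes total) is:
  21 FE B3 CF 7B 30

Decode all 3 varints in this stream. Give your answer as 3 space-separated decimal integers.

  byte[0]=0x21 cont=0 payload=0x21=33: acc |= 33<<0 -> acc=33 shift=7 [end]
Varint 1: bytes[0:1] = 21 -> value 33 (1 byte(s))
  byte[1]=0xFE cont=1 payload=0x7E=126: acc |= 126<<0 -> acc=126 shift=7
  byte[2]=0xB3 cont=1 payload=0x33=51: acc |= 51<<7 -> acc=6654 shift=14
  byte[3]=0xCF cont=1 payload=0x4F=79: acc |= 79<<14 -> acc=1300990 shift=21
  byte[4]=0x7B cont=0 payload=0x7B=123: acc |= 123<<21 -> acc=259250686 shift=28 [end]
Varint 2: bytes[1:5] = FE B3 CF 7B -> value 259250686 (4 byte(s))
  byte[5]=0x30 cont=0 payload=0x30=48: acc |= 48<<0 -> acc=48 shift=7 [end]
Varint 3: bytes[5:6] = 30 -> value 48 (1 byte(s))

Answer: 33 259250686 48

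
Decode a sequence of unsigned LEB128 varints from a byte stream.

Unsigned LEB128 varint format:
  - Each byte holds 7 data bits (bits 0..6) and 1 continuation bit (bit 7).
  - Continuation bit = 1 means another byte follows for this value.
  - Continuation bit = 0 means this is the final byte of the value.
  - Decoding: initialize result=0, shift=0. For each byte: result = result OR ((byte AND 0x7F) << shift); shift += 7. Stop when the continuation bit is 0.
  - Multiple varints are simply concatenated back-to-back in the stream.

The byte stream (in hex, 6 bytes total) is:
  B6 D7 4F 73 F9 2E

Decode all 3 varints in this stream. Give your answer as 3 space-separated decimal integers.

  byte[0]=0xB6 cont=1 payload=0x36=54: acc |= 54<<0 -> acc=54 shift=7
  byte[1]=0xD7 cont=1 payload=0x57=87: acc |= 87<<7 -> acc=11190 shift=14
  byte[2]=0x4F cont=0 payload=0x4F=79: acc |= 79<<14 -> acc=1305526 shift=21 [end]
Varint 1: bytes[0:3] = B6 D7 4F -> value 1305526 (3 byte(s))
  byte[3]=0x73 cont=0 payload=0x73=115: acc |= 115<<0 -> acc=115 shift=7 [end]
Varint 2: bytes[3:4] = 73 -> value 115 (1 byte(s))
  byte[4]=0xF9 cont=1 payload=0x79=121: acc |= 121<<0 -> acc=121 shift=7
  byte[5]=0x2E cont=0 payload=0x2E=46: acc |= 46<<7 -> acc=6009 shift=14 [end]
Varint 3: bytes[4:6] = F9 2E -> value 6009 (2 byte(s))

Answer: 1305526 115 6009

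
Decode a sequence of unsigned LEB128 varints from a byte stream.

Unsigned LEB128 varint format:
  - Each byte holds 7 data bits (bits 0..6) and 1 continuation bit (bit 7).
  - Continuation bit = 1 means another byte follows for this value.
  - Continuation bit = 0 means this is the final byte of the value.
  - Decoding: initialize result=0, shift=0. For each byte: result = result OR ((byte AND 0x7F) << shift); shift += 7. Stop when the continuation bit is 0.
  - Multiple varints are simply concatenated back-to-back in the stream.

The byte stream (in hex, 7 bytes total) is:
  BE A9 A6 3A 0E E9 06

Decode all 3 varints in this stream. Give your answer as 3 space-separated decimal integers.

  byte[0]=0xBE cont=1 payload=0x3E=62: acc |= 62<<0 -> acc=62 shift=7
  byte[1]=0xA9 cont=1 payload=0x29=41: acc |= 41<<7 -> acc=5310 shift=14
  byte[2]=0xA6 cont=1 payload=0x26=38: acc |= 38<<14 -> acc=627902 shift=21
  byte[3]=0x3A cont=0 payload=0x3A=58: acc |= 58<<21 -> acc=122262718 shift=28 [end]
Varint 1: bytes[0:4] = BE A9 A6 3A -> value 122262718 (4 byte(s))
  byte[4]=0x0E cont=0 payload=0x0E=14: acc |= 14<<0 -> acc=14 shift=7 [end]
Varint 2: bytes[4:5] = 0E -> value 14 (1 byte(s))
  byte[5]=0xE9 cont=1 payload=0x69=105: acc |= 105<<0 -> acc=105 shift=7
  byte[6]=0x06 cont=0 payload=0x06=6: acc |= 6<<7 -> acc=873 shift=14 [end]
Varint 3: bytes[5:7] = E9 06 -> value 873 (2 byte(s))

Answer: 122262718 14 873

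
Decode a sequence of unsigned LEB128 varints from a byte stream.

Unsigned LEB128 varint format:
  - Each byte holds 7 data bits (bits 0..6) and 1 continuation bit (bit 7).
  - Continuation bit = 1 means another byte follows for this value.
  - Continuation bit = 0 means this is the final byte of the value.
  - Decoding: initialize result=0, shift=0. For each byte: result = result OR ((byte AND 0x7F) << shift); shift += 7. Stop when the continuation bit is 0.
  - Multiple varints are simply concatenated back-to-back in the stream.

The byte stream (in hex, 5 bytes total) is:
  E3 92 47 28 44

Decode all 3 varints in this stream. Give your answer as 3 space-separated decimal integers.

Answer: 1165667 40 68

Derivation:
  byte[0]=0xE3 cont=1 payload=0x63=99: acc |= 99<<0 -> acc=99 shift=7
  byte[1]=0x92 cont=1 payload=0x12=18: acc |= 18<<7 -> acc=2403 shift=14
  byte[2]=0x47 cont=0 payload=0x47=71: acc |= 71<<14 -> acc=1165667 shift=21 [end]
Varint 1: bytes[0:3] = E3 92 47 -> value 1165667 (3 byte(s))
  byte[3]=0x28 cont=0 payload=0x28=40: acc |= 40<<0 -> acc=40 shift=7 [end]
Varint 2: bytes[3:4] = 28 -> value 40 (1 byte(s))
  byte[4]=0x44 cont=0 payload=0x44=68: acc |= 68<<0 -> acc=68 shift=7 [end]
Varint 3: bytes[4:5] = 44 -> value 68 (1 byte(s))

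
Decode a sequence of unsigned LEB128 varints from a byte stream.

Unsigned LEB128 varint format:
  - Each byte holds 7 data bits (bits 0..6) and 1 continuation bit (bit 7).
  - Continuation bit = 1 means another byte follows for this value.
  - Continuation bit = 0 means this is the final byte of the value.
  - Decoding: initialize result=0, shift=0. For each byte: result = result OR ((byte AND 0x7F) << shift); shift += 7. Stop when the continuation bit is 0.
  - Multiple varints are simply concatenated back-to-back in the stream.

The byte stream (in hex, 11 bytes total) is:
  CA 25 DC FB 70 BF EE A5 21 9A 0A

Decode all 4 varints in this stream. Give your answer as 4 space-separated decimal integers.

  byte[0]=0xCA cont=1 payload=0x4A=74: acc |= 74<<0 -> acc=74 shift=7
  byte[1]=0x25 cont=0 payload=0x25=37: acc |= 37<<7 -> acc=4810 shift=14 [end]
Varint 1: bytes[0:2] = CA 25 -> value 4810 (2 byte(s))
  byte[2]=0xDC cont=1 payload=0x5C=92: acc |= 92<<0 -> acc=92 shift=7
  byte[3]=0xFB cont=1 payload=0x7B=123: acc |= 123<<7 -> acc=15836 shift=14
  byte[4]=0x70 cont=0 payload=0x70=112: acc |= 112<<14 -> acc=1850844 shift=21 [end]
Varint 2: bytes[2:5] = DC FB 70 -> value 1850844 (3 byte(s))
  byte[5]=0xBF cont=1 payload=0x3F=63: acc |= 63<<0 -> acc=63 shift=7
  byte[6]=0xEE cont=1 payload=0x6E=110: acc |= 110<<7 -> acc=14143 shift=14
  byte[7]=0xA5 cont=1 payload=0x25=37: acc |= 37<<14 -> acc=620351 shift=21
  byte[8]=0x21 cont=0 payload=0x21=33: acc |= 33<<21 -> acc=69826367 shift=28 [end]
Varint 3: bytes[5:9] = BF EE A5 21 -> value 69826367 (4 byte(s))
  byte[9]=0x9A cont=1 payload=0x1A=26: acc |= 26<<0 -> acc=26 shift=7
  byte[10]=0x0A cont=0 payload=0x0A=10: acc |= 10<<7 -> acc=1306 shift=14 [end]
Varint 4: bytes[9:11] = 9A 0A -> value 1306 (2 byte(s))

Answer: 4810 1850844 69826367 1306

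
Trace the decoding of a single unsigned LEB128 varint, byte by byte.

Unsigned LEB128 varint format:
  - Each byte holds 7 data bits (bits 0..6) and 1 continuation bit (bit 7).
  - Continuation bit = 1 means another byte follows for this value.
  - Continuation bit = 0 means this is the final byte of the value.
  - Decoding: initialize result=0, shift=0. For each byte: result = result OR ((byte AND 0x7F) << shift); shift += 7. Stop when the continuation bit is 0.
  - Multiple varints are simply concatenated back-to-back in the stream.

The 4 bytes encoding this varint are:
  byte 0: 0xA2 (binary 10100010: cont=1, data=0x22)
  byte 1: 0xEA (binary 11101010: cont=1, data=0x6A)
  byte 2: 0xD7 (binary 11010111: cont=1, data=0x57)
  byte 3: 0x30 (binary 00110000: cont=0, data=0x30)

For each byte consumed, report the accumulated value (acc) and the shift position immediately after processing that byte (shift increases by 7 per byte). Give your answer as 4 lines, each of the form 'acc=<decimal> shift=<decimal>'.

Answer: acc=34 shift=7
acc=13602 shift=14
acc=1439010 shift=21
acc=102102306 shift=28

Derivation:
byte 0=0xA2: payload=0x22=34, contrib = 34<<0 = 34; acc -> 34, shift -> 7
byte 1=0xEA: payload=0x6A=106, contrib = 106<<7 = 13568; acc -> 13602, shift -> 14
byte 2=0xD7: payload=0x57=87, contrib = 87<<14 = 1425408; acc -> 1439010, shift -> 21
byte 3=0x30: payload=0x30=48, contrib = 48<<21 = 100663296; acc -> 102102306, shift -> 28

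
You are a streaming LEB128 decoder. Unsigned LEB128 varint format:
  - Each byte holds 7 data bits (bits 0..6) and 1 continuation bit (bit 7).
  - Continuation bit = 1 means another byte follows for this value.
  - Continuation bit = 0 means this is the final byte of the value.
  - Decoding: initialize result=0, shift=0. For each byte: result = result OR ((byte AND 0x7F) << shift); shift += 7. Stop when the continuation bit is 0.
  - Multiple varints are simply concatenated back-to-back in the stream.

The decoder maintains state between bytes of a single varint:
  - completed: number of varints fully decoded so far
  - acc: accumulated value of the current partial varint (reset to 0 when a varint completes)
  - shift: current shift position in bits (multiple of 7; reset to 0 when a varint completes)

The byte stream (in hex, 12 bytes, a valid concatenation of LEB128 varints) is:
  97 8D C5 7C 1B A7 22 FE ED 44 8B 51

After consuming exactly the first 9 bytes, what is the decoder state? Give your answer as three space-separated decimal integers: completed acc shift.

Answer: 3 14078 14

Derivation:
byte[0]=0x97 cont=1 payload=0x17: acc |= 23<<0 -> completed=0 acc=23 shift=7
byte[1]=0x8D cont=1 payload=0x0D: acc |= 13<<7 -> completed=0 acc=1687 shift=14
byte[2]=0xC5 cont=1 payload=0x45: acc |= 69<<14 -> completed=0 acc=1132183 shift=21
byte[3]=0x7C cont=0 payload=0x7C: varint #1 complete (value=261179031); reset -> completed=1 acc=0 shift=0
byte[4]=0x1B cont=0 payload=0x1B: varint #2 complete (value=27); reset -> completed=2 acc=0 shift=0
byte[5]=0xA7 cont=1 payload=0x27: acc |= 39<<0 -> completed=2 acc=39 shift=7
byte[6]=0x22 cont=0 payload=0x22: varint #3 complete (value=4391); reset -> completed=3 acc=0 shift=0
byte[7]=0xFE cont=1 payload=0x7E: acc |= 126<<0 -> completed=3 acc=126 shift=7
byte[8]=0xED cont=1 payload=0x6D: acc |= 109<<7 -> completed=3 acc=14078 shift=14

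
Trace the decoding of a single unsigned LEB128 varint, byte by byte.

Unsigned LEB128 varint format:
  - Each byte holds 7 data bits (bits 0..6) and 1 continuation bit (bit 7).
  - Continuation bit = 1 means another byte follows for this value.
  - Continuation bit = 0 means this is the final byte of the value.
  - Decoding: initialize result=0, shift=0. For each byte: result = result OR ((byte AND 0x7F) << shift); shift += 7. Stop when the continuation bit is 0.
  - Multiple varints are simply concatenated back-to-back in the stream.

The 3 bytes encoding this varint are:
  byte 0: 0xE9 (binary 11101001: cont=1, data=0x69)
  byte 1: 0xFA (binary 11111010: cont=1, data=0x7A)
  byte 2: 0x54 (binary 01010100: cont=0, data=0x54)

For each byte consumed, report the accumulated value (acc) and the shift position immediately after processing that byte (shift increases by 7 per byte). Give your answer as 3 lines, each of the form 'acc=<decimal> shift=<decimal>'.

byte 0=0xE9: payload=0x69=105, contrib = 105<<0 = 105; acc -> 105, shift -> 7
byte 1=0xFA: payload=0x7A=122, contrib = 122<<7 = 15616; acc -> 15721, shift -> 14
byte 2=0x54: payload=0x54=84, contrib = 84<<14 = 1376256; acc -> 1391977, shift -> 21

Answer: acc=105 shift=7
acc=15721 shift=14
acc=1391977 shift=21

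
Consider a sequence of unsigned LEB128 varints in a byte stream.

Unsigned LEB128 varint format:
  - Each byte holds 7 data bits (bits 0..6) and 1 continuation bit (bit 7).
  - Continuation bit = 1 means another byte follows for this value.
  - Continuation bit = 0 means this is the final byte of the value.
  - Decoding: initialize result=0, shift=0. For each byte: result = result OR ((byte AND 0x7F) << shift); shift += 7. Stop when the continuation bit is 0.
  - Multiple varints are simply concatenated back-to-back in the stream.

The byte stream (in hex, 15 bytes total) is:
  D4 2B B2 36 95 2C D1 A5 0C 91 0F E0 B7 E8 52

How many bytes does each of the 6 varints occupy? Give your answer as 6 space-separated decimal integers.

  byte[0]=0xD4 cont=1 payload=0x54=84: acc |= 84<<0 -> acc=84 shift=7
  byte[1]=0x2B cont=0 payload=0x2B=43: acc |= 43<<7 -> acc=5588 shift=14 [end]
Varint 1: bytes[0:2] = D4 2B -> value 5588 (2 byte(s))
  byte[2]=0xB2 cont=1 payload=0x32=50: acc |= 50<<0 -> acc=50 shift=7
  byte[3]=0x36 cont=0 payload=0x36=54: acc |= 54<<7 -> acc=6962 shift=14 [end]
Varint 2: bytes[2:4] = B2 36 -> value 6962 (2 byte(s))
  byte[4]=0x95 cont=1 payload=0x15=21: acc |= 21<<0 -> acc=21 shift=7
  byte[5]=0x2C cont=0 payload=0x2C=44: acc |= 44<<7 -> acc=5653 shift=14 [end]
Varint 3: bytes[4:6] = 95 2C -> value 5653 (2 byte(s))
  byte[6]=0xD1 cont=1 payload=0x51=81: acc |= 81<<0 -> acc=81 shift=7
  byte[7]=0xA5 cont=1 payload=0x25=37: acc |= 37<<7 -> acc=4817 shift=14
  byte[8]=0x0C cont=0 payload=0x0C=12: acc |= 12<<14 -> acc=201425 shift=21 [end]
Varint 4: bytes[6:9] = D1 A5 0C -> value 201425 (3 byte(s))
  byte[9]=0x91 cont=1 payload=0x11=17: acc |= 17<<0 -> acc=17 shift=7
  byte[10]=0x0F cont=0 payload=0x0F=15: acc |= 15<<7 -> acc=1937 shift=14 [end]
Varint 5: bytes[9:11] = 91 0F -> value 1937 (2 byte(s))
  byte[11]=0xE0 cont=1 payload=0x60=96: acc |= 96<<0 -> acc=96 shift=7
  byte[12]=0xB7 cont=1 payload=0x37=55: acc |= 55<<7 -> acc=7136 shift=14
  byte[13]=0xE8 cont=1 payload=0x68=104: acc |= 104<<14 -> acc=1711072 shift=21
  byte[14]=0x52 cont=0 payload=0x52=82: acc |= 82<<21 -> acc=173677536 shift=28 [end]
Varint 6: bytes[11:15] = E0 B7 E8 52 -> value 173677536 (4 byte(s))

Answer: 2 2 2 3 2 4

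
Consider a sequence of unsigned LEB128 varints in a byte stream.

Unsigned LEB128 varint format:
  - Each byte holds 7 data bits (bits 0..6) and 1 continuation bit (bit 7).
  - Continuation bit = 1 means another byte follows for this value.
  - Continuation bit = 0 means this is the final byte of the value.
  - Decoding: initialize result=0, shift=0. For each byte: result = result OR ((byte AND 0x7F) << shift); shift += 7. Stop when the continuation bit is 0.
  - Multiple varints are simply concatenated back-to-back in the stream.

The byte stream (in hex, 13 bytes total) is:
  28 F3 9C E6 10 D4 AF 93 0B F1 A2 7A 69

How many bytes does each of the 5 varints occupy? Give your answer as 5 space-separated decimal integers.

Answer: 1 4 4 3 1

Derivation:
  byte[0]=0x28 cont=0 payload=0x28=40: acc |= 40<<0 -> acc=40 shift=7 [end]
Varint 1: bytes[0:1] = 28 -> value 40 (1 byte(s))
  byte[1]=0xF3 cont=1 payload=0x73=115: acc |= 115<<0 -> acc=115 shift=7
  byte[2]=0x9C cont=1 payload=0x1C=28: acc |= 28<<7 -> acc=3699 shift=14
  byte[3]=0xE6 cont=1 payload=0x66=102: acc |= 102<<14 -> acc=1674867 shift=21
  byte[4]=0x10 cont=0 payload=0x10=16: acc |= 16<<21 -> acc=35229299 shift=28 [end]
Varint 2: bytes[1:5] = F3 9C E6 10 -> value 35229299 (4 byte(s))
  byte[5]=0xD4 cont=1 payload=0x54=84: acc |= 84<<0 -> acc=84 shift=7
  byte[6]=0xAF cont=1 payload=0x2F=47: acc |= 47<<7 -> acc=6100 shift=14
  byte[7]=0x93 cont=1 payload=0x13=19: acc |= 19<<14 -> acc=317396 shift=21
  byte[8]=0x0B cont=0 payload=0x0B=11: acc |= 11<<21 -> acc=23386068 shift=28 [end]
Varint 3: bytes[5:9] = D4 AF 93 0B -> value 23386068 (4 byte(s))
  byte[9]=0xF1 cont=1 payload=0x71=113: acc |= 113<<0 -> acc=113 shift=7
  byte[10]=0xA2 cont=1 payload=0x22=34: acc |= 34<<7 -> acc=4465 shift=14
  byte[11]=0x7A cont=0 payload=0x7A=122: acc |= 122<<14 -> acc=2003313 shift=21 [end]
Varint 4: bytes[9:12] = F1 A2 7A -> value 2003313 (3 byte(s))
  byte[12]=0x69 cont=0 payload=0x69=105: acc |= 105<<0 -> acc=105 shift=7 [end]
Varint 5: bytes[12:13] = 69 -> value 105 (1 byte(s))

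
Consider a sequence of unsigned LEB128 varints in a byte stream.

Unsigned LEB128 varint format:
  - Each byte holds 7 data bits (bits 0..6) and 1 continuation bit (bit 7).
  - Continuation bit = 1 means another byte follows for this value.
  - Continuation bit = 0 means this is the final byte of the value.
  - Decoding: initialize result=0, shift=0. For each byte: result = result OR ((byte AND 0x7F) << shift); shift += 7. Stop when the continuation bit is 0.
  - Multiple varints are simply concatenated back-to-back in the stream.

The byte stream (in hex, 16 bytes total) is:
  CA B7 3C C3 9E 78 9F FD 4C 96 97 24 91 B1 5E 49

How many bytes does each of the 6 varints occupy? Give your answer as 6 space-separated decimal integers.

  byte[0]=0xCA cont=1 payload=0x4A=74: acc |= 74<<0 -> acc=74 shift=7
  byte[1]=0xB7 cont=1 payload=0x37=55: acc |= 55<<7 -> acc=7114 shift=14
  byte[2]=0x3C cont=0 payload=0x3C=60: acc |= 60<<14 -> acc=990154 shift=21 [end]
Varint 1: bytes[0:3] = CA B7 3C -> value 990154 (3 byte(s))
  byte[3]=0xC3 cont=1 payload=0x43=67: acc |= 67<<0 -> acc=67 shift=7
  byte[4]=0x9E cont=1 payload=0x1E=30: acc |= 30<<7 -> acc=3907 shift=14
  byte[5]=0x78 cont=0 payload=0x78=120: acc |= 120<<14 -> acc=1969987 shift=21 [end]
Varint 2: bytes[3:6] = C3 9E 78 -> value 1969987 (3 byte(s))
  byte[6]=0x9F cont=1 payload=0x1F=31: acc |= 31<<0 -> acc=31 shift=7
  byte[7]=0xFD cont=1 payload=0x7D=125: acc |= 125<<7 -> acc=16031 shift=14
  byte[8]=0x4C cont=0 payload=0x4C=76: acc |= 76<<14 -> acc=1261215 shift=21 [end]
Varint 3: bytes[6:9] = 9F FD 4C -> value 1261215 (3 byte(s))
  byte[9]=0x96 cont=1 payload=0x16=22: acc |= 22<<0 -> acc=22 shift=7
  byte[10]=0x97 cont=1 payload=0x17=23: acc |= 23<<7 -> acc=2966 shift=14
  byte[11]=0x24 cont=0 payload=0x24=36: acc |= 36<<14 -> acc=592790 shift=21 [end]
Varint 4: bytes[9:12] = 96 97 24 -> value 592790 (3 byte(s))
  byte[12]=0x91 cont=1 payload=0x11=17: acc |= 17<<0 -> acc=17 shift=7
  byte[13]=0xB1 cont=1 payload=0x31=49: acc |= 49<<7 -> acc=6289 shift=14
  byte[14]=0x5E cont=0 payload=0x5E=94: acc |= 94<<14 -> acc=1546385 shift=21 [end]
Varint 5: bytes[12:15] = 91 B1 5E -> value 1546385 (3 byte(s))
  byte[15]=0x49 cont=0 payload=0x49=73: acc |= 73<<0 -> acc=73 shift=7 [end]
Varint 6: bytes[15:16] = 49 -> value 73 (1 byte(s))

Answer: 3 3 3 3 3 1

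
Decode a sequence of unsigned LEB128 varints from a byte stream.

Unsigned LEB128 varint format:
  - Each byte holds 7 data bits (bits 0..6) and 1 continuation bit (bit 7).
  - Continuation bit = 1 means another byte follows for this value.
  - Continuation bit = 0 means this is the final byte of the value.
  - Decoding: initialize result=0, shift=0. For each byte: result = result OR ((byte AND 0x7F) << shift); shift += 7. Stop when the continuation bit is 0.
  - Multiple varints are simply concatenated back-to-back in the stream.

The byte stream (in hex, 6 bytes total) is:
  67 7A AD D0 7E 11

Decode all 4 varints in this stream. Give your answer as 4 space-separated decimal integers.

  byte[0]=0x67 cont=0 payload=0x67=103: acc |= 103<<0 -> acc=103 shift=7 [end]
Varint 1: bytes[0:1] = 67 -> value 103 (1 byte(s))
  byte[1]=0x7A cont=0 payload=0x7A=122: acc |= 122<<0 -> acc=122 shift=7 [end]
Varint 2: bytes[1:2] = 7A -> value 122 (1 byte(s))
  byte[2]=0xAD cont=1 payload=0x2D=45: acc |= 45<<0 -> acc=45 shift=7
  byte[3]=0xD0 cont=1 payload=0x50=80: acc |= 80<<7 -> acc=10285 shift=14
  byte[4]=0x7E cont=0 payload=0x7E=126: acc |= 126<<14 -> acc=2074669 shift=21 [end]
Varint 3: bytes[2:5] = AD D0 7E -> value 2074669 (3 byte(s))
  byte[5]=0x11 cont=0 payload=0x11=17: acc |= 17<<0 -> acc=17 shift=7 [end]
Varint 4: bytes[5:6] = 11 -> value 17 (1 byte(s))

Answer: 103 122 2074669 17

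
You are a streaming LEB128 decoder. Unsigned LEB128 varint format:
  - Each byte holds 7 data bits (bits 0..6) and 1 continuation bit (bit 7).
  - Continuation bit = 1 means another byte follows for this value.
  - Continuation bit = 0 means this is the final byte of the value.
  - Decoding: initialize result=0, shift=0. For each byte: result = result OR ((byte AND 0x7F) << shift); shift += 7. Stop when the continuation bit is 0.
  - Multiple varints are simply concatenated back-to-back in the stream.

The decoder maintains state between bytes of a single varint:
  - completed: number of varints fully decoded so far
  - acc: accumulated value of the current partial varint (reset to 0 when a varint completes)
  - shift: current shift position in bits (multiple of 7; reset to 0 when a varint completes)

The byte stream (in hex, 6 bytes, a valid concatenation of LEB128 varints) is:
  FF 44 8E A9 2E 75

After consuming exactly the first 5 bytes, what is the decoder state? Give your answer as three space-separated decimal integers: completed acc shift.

Answer: 2 0 0

Derivation:
byte[0]=0xFF cont=1 payload=0x7F: acc |= 127<<0 -> completed=0 acc=127 shift=7
byte[1]=0x44 cont=0 payload=0x44: varint #1 complete (value=8831); reset -> completed=1 acc=0 shift=0
byte[2]=0x8E cont=1 payload=0x0E: acc |= 14<<0 -> completed=1 acc=14 shift=7
byte[3]=0xA9 cont=1 payload=0x29: acc |= 41<<7 -> completed=1 acc=5262 shift=14
byte[4]=0x2E cont=0 payload=0x2E: varint #2 complete (value=758926); reset -> completed=2 acc=0 shift=0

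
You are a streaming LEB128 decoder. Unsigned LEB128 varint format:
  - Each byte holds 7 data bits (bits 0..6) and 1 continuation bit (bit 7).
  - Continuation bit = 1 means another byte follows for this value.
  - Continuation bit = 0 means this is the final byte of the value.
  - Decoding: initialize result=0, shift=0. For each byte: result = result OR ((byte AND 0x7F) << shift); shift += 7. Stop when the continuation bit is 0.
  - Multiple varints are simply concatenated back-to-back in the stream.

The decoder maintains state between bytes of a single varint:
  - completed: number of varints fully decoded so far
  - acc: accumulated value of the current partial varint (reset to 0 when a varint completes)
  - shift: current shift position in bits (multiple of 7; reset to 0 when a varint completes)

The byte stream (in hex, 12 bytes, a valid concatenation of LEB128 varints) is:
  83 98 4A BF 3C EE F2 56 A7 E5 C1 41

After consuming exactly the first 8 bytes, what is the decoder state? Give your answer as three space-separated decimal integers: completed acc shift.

Answer: 3 0 0

Derivation:
byte[0]=0x83 cont=1 payload=0x03: acc |= 3<<0 -> completed=0 acc=3 shift=7
byte[1]=0x98 cont=1 payload=0x18: acc |= 24<<7 -> completed=0 acc=3075 shift=14
byte[2]=0x4A cont=0 payload=0x4A: varint #1 complete (value=1215491); reset -> completed=1 acc=0 shift=0
byte[3]=0xBF cont=1 payload=0x3F: acc |= 63<<0 -> completed=1 acc=63 shift=7
byte[4]=0x3C cont=0 payload=0x3C: varint #2 complete (value=7743); reset -> completed=2 acc=0 shift=0
byte[5]=0xEE cont=1 payload=0x6E: acc |= 110<<0 -> completed=2 acc=110 shift=7
byte[6]=0xF2 cont=1 payload=0x72: acc |= 114<<7 -> completed=2 acc=14702 shift=14
byte[7]=0x56 cont=0 payload=0x56: varint #3 complete (value=1423726); reset -> completed=3 acc=0 shift=0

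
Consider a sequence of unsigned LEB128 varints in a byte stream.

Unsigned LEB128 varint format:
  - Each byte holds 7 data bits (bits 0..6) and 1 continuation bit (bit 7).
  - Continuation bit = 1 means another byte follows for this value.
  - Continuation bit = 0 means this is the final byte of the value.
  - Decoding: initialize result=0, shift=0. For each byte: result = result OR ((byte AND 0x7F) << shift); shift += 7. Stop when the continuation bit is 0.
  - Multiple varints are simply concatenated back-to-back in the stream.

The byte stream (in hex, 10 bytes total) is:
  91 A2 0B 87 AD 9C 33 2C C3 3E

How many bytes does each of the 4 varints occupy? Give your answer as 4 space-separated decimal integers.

  byte[0]=0x91 cont=1 payload=0x11=17: acc |= 17<<0 -> acc=17 shift=7
  byte[1]=0xA2 cont=1 payload=0x22=34: acc |= 34<<7 -> acc=4369 shift=14
  byte[2]=0x0B cont=0 payload=0x0B=11: acc |= 11<<14 -> acc=184593 shift=21 [end]
Varint 1: bytes[0:3] = 91 A2 0B -> value 184593 (3 byte(s))
  byte[3]=0x87 cont=1 payload=0x07=7: acc |= 7<<0 -> acc=7 shift=7
  byte[4]=0xAD cont=1 payload=0x2D=45: acc |= 45<<7 -> acc=5767 shift=14
  byte[5]=0x9C cont=1 payload=0x1C=28: acc |= 28<<14 -> acc=464519 shift=21
  byte[6]=0x33 cont=0 payload=0x33=51: acc |= 51<<21 -> acc=107419271 shift=28 [end]
Varint 2: bytes[3:7] = 87 AD 9C 33 -> value 107419271 (4 byte(s))
  byte[7]=0x2C cont=0 payload=0x2C=44: acc |= 44<<0 -> acc=44 shift=7 [end]
Varint 3: bytes[7:8] = 2C -> value 44 (1 byte(s))
  byte[8]=0xC3 cont=1 payload=0x43=67: acc |= 67<<0 -> acc=67 shift=7
  byte[9]=0x3E cont=0 payload=0x3E=62: acc |= 62<<7 -> acc=8003 shift=14 [end]
Varint 4: bytes[8:10] = C3 3E -> value 8003 (2 byte(s))

Answer: 3 4 1 2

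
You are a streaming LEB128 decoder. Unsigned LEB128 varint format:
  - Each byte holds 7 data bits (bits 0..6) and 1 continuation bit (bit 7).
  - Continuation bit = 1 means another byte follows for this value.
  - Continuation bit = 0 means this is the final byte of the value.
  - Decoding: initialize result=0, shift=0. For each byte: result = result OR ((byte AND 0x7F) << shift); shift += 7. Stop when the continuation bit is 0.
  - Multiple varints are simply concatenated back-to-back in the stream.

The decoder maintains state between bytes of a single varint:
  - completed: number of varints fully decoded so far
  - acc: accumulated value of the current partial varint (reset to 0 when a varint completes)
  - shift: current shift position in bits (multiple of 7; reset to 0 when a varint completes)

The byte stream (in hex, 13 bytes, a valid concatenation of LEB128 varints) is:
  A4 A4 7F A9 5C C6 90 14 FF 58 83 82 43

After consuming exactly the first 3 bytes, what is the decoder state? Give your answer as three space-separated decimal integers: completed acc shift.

Answer: 1 0 0

Derivation:
byte[0]=0xA4 cont=1 payload=0x24: acc |= 36<<0 -> completed=0 acc=36 shift=7
byte[1]=0xA4 cont=1 payload=0x24: acc |= 36<<7 -> completed=0 acc=4644 shift=14
byte[2]=0x7F cont=0 payload=0x7F: varint #1 complete (value=2085412); reset -> completed=1 acc=0 shift=0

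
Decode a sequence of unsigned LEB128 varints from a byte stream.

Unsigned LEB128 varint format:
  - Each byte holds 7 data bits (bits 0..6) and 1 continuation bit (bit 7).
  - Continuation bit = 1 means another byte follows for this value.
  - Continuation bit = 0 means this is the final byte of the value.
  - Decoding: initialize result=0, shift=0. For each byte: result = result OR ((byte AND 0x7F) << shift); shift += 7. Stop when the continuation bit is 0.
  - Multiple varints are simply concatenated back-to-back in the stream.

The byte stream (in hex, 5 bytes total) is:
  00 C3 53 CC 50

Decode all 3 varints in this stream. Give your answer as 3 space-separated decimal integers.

Answer: 0 10691 10316

Derivation:
  byte[0]=0x00 cont=0 payload=0x00=0: acc |= 0<<0 -> acc=0 shift=7 [end]
Varint 1: bytes[0:1] = 00 -> value 0 (1 byte(s))
  byte[1]=0xC3 cont=1 payload=0x43=67: acc |= 67<<0 -> acc=67 shift=7
  byte[2]=0x53 cont=0 payload=0x53=83: acc |= 83<<7 -> acc=10691 shift=14 [end]
Varint 2: bytes[1:3] = C3 53 -> value 10691 (2 byte(s))
  byte[3]=0xCC cont=1 payload=0x4C=76: acc |= 76<<0 -> acc=76 shift=7
  byte[4]=0x50 cont=0 payload=0x50=80: acc |= 80<<7 -> acc=10316 shift=14 [end]
Varint 3: bytes[3:5] = CC 50 -> value 10316 (2 byte(s))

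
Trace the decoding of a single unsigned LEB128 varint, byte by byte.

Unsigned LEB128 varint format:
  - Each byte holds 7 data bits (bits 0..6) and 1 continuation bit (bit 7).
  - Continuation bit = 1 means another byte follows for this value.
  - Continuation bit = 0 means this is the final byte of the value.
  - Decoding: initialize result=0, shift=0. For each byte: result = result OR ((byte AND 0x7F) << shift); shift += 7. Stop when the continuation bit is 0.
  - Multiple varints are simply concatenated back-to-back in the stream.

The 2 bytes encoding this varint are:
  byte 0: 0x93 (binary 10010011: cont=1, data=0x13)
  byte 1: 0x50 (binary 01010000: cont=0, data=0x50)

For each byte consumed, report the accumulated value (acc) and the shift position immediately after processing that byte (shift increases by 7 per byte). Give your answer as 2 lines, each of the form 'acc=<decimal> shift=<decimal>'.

byte 0=0x93: payload=0x13=19, contrib = 19<<0 = 19; acc -> 19, shift -> 7
byte 1=0x50: payload=0x50=80, contrib = 80<<7 = 10240; acc -> 10259, shift -> 14

Answer: acc=19 shift=7
acc=10259 shift=14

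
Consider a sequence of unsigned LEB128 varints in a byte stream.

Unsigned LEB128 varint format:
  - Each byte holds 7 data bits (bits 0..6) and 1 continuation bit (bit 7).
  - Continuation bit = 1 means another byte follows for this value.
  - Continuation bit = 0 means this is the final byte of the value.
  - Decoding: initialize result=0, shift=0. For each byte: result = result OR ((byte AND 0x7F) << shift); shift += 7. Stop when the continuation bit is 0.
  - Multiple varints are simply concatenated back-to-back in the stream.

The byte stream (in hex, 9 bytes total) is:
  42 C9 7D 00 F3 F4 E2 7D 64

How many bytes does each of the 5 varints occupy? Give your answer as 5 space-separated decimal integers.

  byte[0]=0x42 cont=0 payload=0x42=66: acc |= 66<<0 -> acc=66 shift=7 [end]
Varint 1: bytes[0:1] = 42 -> value 66 (1 byte(s))
  byte[1]=0xC9 cont=1 payload=0x49=73: acc |= 73<<0 -> acc=73 shift=7
  byte[2]=0x7D cont=0 payload=0x7D=125: acc |= 125<<7 -> acc=16073 shift=14 [end]
Varint 2: bytes[1:3] = C9 7D -> value 16073 (2 byte(s))
  byte[3]=0x00 cont=0 payload=0x00=0: acc |= 0<<0 -> acc=0 shift=7 [end]
Varint 3: bytes[3:4] = 00 -> value 0 (1 byte(s))
  byte[4]=0xF3 cont=1 payload=0x73=115: acc |= 115<<0 -> acc=115 shift=7
  byte[5]=0xF4 cont=1 payload=0x74=116: acc |= 116<<7 -> acc=14963 shift=14
  byte[6]=0xE2 cont=1 payload=0x62=98: acc |= 98<<14 -> acc=1620595 shift=21
  byte[7]=0x7D cont=0 payload=0x7D=125: acc |= 125<<21 -> acc=263764595 shift=28 [end]
Varint 4: bytes[4:8] = F3 F4 E2 7D -> value 263764595 (4 byte(s))
  byte[8]=0x64 cont=0 payload=0x64=100: acc |= 100<<0 -> acc=100 shift=7 [end]
Varint 5: bytes[8:9] = 64 -> value 100 (1 byte(s))

Answer: 1 2 1 4 1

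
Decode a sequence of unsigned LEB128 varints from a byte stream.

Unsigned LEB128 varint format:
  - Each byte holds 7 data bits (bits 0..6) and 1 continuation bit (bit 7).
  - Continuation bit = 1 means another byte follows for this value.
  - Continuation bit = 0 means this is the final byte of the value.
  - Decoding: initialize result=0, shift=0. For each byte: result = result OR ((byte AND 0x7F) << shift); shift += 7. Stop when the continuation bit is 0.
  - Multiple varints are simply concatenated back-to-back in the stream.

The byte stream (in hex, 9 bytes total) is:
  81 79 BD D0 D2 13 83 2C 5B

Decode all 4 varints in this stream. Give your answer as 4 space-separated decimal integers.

Answer: 15489 41199677 5635 91

Derivation:
  byte[0]=0x81 cont=1 payload=0x01=1: acc |= 1<<0 -> acc=1 shift=7
  byte[1]=0x79 cont=0 payload=0x79=121: acc |= 121<<7 -> acc=15489 shift=14 [end]
Varint 1: bytes[0:2] = 81 79 -> value 15489 (2 byte(s))
  byte[2]=0xBD cont=1 payload=0x3D=61: acc |= 61<<0 -> acc=61 shift=7
  byte[3]=0xD0 cont=1 payload=0x50=80: acc |= 80<<7 -> acc=10301 shift=14
  byte[4]=0xD2 cont=1 payload=0x52=82: acc |= 82<<14 -> acc=1353789 shift=21
  byte[5]=0x13 cont=0 payload=0x13=19: acc |= 19<<21 -> acc=41199677 shift=28 [end]
Varint 2: bytes[2:6] = BD D0 D2 13 -> value 41199677 (4 byte(s))
  byte[6]=0x83 cont=1 payload=0x03=3: acc |= 3<<0 -> acc=3 shift=7
  byte[7]=0x2C cont=0 payload=0x2C=44: acc |= 44<<7 -> acc=5635 shift=14 [end]
Varint 3: bytes[6:8] = 83 2C -> value 5635 (2 byte(s))
  byte[8]=0x5B cont=0 payload=0x5B=91: acc |= 91<<0 -> acc=91 shift=7 [end]
Varint 4: bytes[8:9] = 5B -> value 91 (1 byte(s))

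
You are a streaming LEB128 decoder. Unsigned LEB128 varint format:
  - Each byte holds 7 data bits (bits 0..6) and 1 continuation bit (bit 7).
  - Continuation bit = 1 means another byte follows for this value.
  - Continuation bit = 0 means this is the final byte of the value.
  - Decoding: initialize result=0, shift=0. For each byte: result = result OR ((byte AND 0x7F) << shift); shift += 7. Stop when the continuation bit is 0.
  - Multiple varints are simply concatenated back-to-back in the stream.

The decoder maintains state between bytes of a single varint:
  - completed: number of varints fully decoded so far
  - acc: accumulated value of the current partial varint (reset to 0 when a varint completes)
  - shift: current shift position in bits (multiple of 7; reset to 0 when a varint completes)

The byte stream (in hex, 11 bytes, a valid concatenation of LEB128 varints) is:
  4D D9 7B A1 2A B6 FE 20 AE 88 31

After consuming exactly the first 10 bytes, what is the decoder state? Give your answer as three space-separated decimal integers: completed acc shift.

Answer: 4 1070 14

Derivation:
byte[0]=0x4D cont=0 payload=0x4D: varint #1 complete (value=77); reset -> completed=1 acc=0 shift=0
byte[1]=0xD9 cont=1 payload=0x59: acc |= 89<<0 -> completed=1 acc=89 shift=7
byte[2]=0x7B cont=0 payload=0x7B: varint #2 complete (value=15833); reset -> completed=2 acc=0 shift=0
byte[3]=0xA1 cont=1 payload=0x21: acc |= 33<<0 -> completed=2 acc=33 shift=7
byte[4]=0x2A cont=0 payload=0x2A: varint #3 complete (value=5409); reset -> completed=3 acc=0 shift=0
byte[5]=0xB6 cont=1 payload=0x36: acc |= 54<<0 -> completed=3 acc=54 shift=7
byte[6]=0xFE cont=1 payload=0x7E: acc |= 126<<7 -> completed=3 acc=16182 shift=14
byte[7]=0x20 cont=0 payload=0x20: varint #4 complete (value=540470); reset -> completed=4 acc=0 shift=0
byte[8]=0xAE cont=1 payload=0x2E: acc |= 46<<0 -> completed=4 acc=46 shift=7
byte[9]=0x88 cont=1 payload=0x08: acc |= 8<<7 -> completed=4 acc=1070 shift=14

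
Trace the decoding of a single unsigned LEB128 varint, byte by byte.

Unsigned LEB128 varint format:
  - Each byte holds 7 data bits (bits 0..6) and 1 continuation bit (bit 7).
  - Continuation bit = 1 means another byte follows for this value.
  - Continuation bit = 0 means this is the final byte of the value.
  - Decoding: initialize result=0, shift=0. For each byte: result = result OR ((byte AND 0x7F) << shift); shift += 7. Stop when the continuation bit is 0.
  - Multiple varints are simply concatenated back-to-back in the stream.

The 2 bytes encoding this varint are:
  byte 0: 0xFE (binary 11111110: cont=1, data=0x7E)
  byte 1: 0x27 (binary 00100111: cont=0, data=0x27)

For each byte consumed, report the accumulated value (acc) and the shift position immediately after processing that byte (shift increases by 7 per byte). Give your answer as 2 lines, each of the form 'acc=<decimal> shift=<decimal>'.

Answer: acc=126 shift=7
acc=5118 shift=14

Derivation:
byte 0=0xFE: payload=0x7E=126, contrib = 126<<0 = 126; acc -> 126, shift -> 7
byte 1=0x27: payload=0x27=39, contrib = 39<<7 = 4992; acc -> 5118, shift -> 14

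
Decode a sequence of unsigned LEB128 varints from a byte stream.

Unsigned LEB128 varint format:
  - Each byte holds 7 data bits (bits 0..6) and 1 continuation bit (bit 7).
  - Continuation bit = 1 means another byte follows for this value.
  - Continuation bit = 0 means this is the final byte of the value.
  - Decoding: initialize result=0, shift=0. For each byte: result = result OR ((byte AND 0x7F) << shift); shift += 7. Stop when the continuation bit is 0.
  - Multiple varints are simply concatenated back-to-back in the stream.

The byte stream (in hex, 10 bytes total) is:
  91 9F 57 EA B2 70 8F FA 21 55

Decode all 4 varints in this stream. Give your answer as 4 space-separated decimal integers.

Answer: 1429393 1841514 556303 85

Derivation:
  byte[0]=0x91 cont=1 payload=0x11=17: acc |= 17<<0 -> acc=17 shift=7
  byte[1]=0x9F cont=1 payload=0x1F=31: acc |= 31<<7 -> acc=3985 shift=14
  byte[2]=0x57 cont=0 payload=0x57=87: acc |= 87<<14 -> acc=1429393 shift=21 [end]
Varint 1: bytes[0:3] = 91 9F 57 -> value 1429393 (3 byte(s))
  byte[3]=0xEA cont=1 payload=0x6A=106: acc |= 106<<0 -> acc=106 shift=7
  byte[4]=0xB2 cont=1 payload=0x32=50: acc |= 50<<7 -> acc=6506 shift=14
  byte[5]=0x70 cont=0 payload=0x70=112: acc |= 112<<14 -> acc=1841514 shift=21 [end]
Varint 2: bytes[3:6] = EA B2 70 -> value 1841514 (3 byte(s))
  byte[6]=0x8F cont=1 payload=0x0F=15: acc |= 15<<0 -> acc=15 shift=7
  byte[7]=0xFA cont=1 payload=0x7A=122: acc |= 122<<7 -> acc=15631 shift=14
  byte[8]=0x21 cont=0 payload=0x21=33: acc |= 33<<14 -> acc=556303 shift=21 [end]
Varint 3: bytes[6:9] = 8F FA 21 -> value 556303 (3 byte(s))
  byte[9]=0x55 cont=0 payload=0x55=85: acc |= 85<<0 -> acc=85 shift=7 [end]
Varint 4: bytes[9:10] = 55 -> value 85 (1 byte(s))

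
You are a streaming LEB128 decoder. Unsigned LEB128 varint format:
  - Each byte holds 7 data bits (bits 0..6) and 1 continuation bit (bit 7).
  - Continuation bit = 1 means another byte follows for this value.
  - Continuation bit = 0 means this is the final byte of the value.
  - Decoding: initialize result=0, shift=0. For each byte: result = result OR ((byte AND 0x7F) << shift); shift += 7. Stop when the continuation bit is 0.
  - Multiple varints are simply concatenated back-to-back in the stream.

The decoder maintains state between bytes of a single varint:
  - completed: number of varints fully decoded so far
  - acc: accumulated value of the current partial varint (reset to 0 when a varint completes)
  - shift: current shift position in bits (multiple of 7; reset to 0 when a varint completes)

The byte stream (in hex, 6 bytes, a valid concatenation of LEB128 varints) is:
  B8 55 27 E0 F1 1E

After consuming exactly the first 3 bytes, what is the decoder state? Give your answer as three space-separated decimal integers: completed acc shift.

Answer: 2 0 0

Derivation:
byte[0]=0xB8 cont=1 payload=0x38: acc |= 56<<0 -> completed=0 acc=56 shift=7
byte[1]=0x55 cont=0 payload=0x55: varint #1 complete (value=10936); reset -> completed=1 acc=0 shift=0
byte[2]=0x27 cont=0 payload=0x27: varint #2 complete (value=39); reset -> completed=2 acc=0 shift=0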